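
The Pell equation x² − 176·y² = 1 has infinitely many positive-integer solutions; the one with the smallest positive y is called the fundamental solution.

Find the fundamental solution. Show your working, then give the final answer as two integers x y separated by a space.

√176 = [13; 3,1,3,26, …], period ℓ=4 (even) → k=3
step 0: (13, 1)  from 13·(1,0) + (0,1)
step 1: (40, 3)  from 3·(13,1) + (1,0)
step 2: (53, 4)  from 1·(40,3) + (13,1)
step 3: (199, 15)  from 3·(53,4) + (40,3)
fundamental: x₁=199, y₁=15  (since 39601 − 176·225 = 1)

199 15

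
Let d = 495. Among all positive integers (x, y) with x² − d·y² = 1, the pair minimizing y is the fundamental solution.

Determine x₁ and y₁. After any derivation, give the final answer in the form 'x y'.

√495 = [22; 4,44, …], period ℓ=2 (even) → k=1
a_0=22:  p_0=22·1+0=22,  q_0=22·0+1=1
a_1=4:  p_1=4·22+1=89,  q_1=4·1+0=4
(x₁, y₁) = (89, 4);  89² − 495·4² = 1 ✓

89 4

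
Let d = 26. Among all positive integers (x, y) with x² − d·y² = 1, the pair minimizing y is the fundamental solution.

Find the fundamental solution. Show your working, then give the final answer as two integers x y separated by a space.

[5; 10] for √26; ℓ=1 ⇒ convergent index 1
step 0: (5, 1)  from 5·(1,0) + (0,1)
step 1: (51, 10)  from 10·(5,1) + (1,0)
(x₁, y₁) = (51, 10);  51² − 26·10² = 1 ✓

51 10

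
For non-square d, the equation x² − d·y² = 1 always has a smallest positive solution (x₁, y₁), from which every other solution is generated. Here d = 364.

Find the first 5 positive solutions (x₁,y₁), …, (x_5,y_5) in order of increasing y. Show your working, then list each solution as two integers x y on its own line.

[19; 12,1,2,3,1,8,1,3,2,1,12,38] for √364; ℓ=12 ⇒ convergent index 11
step 0: (19, 1)  from 19·(1,0) + (0,1)
…
step 3: (725, 38)  from 2·(248,13) + (229,12)
step 4: (2423, 127)  from 3·(725,38) + (248,13)
…
step 6: (27607, 1447)  from 8·(3148,165) + (2423,127)
…
step 8: (119872, 6283)  from 3·(30755,1612) + (27607,1447)
step 9: (270499, 14178)  from 2·(119872,6283) + (30755,1612)
step 10: (390371, 20461)  from 1·(270499,14178) + (119872,6283)
step 11: (4954951, 259710)  from 12·(390371,20461) + (270499,14178)
(x₁, y₁) = (4954951, 259710);  4954951² − 364·259710² = 1 ✓
k=2:  x_2 = 4954951·4954951+364·259710·259710 = 49103078824801,  y_2 = 4954951·259710+259710·4954951 = 2573700648420
k=3:  x_3 = 4954951·49103078824801+364·259710·2573700648420 = 486606699052048124551,  y_3 = 4954951·2573700648420+259710·49103078824801 = 25505121203178395130
k=4:  x_4 = 4954951·486606699052048124551+364·259710·25505121203178395130 = 4822224700149240710505379201,  y_4 = 4954951·25505121203178395130+259710·486606699052048124551 = 252753251621617410554928840
k=5:  x_5 = 4954951·4822224700149240710505379201+364·259710·252753251621617410554928840 = 47787774200457874208819626306623751,  y_5 = 4954951·252753251621617410554928840+259710·4822224700149240710505379201 = 2504759953751544114971907242978550

4954951 259710
49103078824801 2573700648420
486606699052048124551 25505121203178395130
4822224700149240710505379201 252753251621617410554928840
47787774200457874208819626306623751 2504759953751544114971907242978550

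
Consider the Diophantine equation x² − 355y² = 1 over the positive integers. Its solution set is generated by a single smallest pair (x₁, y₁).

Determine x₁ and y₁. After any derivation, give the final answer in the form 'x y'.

954809 50676

d=355: √d = [18; 1,5,3,3,1,6,1,3,3,5,1,36] (ℓ=12, even), read p_11/q_11
i=0: a=18 ⇒ p=18, q=1
…
i=2: a=5 ⇒ p=113, q=6
i=3: a=3 ⇒ p=358, q=19
…
i=7: a=1 ⇒ p=12002, q=637
…
i=10: a=5 ⇒ p=803418, q=42641
i=11: a=1 ⇒ p=954809, q=50676
(x₁, y₁) = (954809, 50676);  954809² − 355·50676² = 1 ✓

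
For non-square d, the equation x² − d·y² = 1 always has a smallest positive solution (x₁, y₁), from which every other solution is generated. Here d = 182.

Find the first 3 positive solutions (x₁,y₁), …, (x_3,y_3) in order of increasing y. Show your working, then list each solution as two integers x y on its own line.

√182 → a₀=13, period (2,26); ℓ=2 even so k=1
step 0: (13, 1)  from 13·(1,0) + (0,1)
step 1: (27, 2)  from 2·(13,1) + (1,0)
→ (27, 2).  Check: 27²=729, 182·2²=728, difference 1.
k=2:  x_2 = 27·27+182·2·2 = 1457,  y_2 = 27·2+2·27 = 108
k=3:  x_3 = 27·1457+182·2·108 = 78651,  y_3 = 27·108+2·1457 = 5830

27 2
1457 108
78651 5830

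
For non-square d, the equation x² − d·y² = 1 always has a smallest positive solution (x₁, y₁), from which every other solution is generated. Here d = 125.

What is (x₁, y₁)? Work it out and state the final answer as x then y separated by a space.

√125 → a₀=11, period (5,1,1,5,22); ℓ=5 odd so k=9
a_0=11:  p_0=11·1+0=11,  q_0=11·0+1=1
…
a_2=1:  p_2=1·56+11=67,  q_2=1·5+1=6
…
a_4=5:  p_4=5·123+67=682,  q_4=5·11+6=61
a_5=22:  p_5=22·682+123=15127,  q_5=22·61+11=1353
a_6=5:  p_6=5·15127+682=76317,  q_6=5·1353+61=6826
a_7=1:  p_7=1·76317+15127=91444,  q_7=1·6826+1353=8179
a_8=1:  p_8=1·91444+76317=167761,  q_8=1·8179+6826=15005
a_9=5:  p_9=5·167761+91444=930249,  q_9=5·15005+8179=83204
(x₁, y₁) = (930249, 83204);  930249² − 125·83204² = 1 ✓

930249 83204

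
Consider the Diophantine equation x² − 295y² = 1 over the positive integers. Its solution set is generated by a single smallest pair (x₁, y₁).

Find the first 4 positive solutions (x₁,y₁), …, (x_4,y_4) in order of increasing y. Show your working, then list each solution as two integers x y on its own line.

√295 → a₀=17, period (5,1,2,3,2,6,2,3,2,1,5,34); ℓ=12 even so k=11
step 0: (17, 1)  from 17·(1,0) + (0,1)
…
step 4: (979, 57)  from 3·(292,17) + (103,6)
…
step 7: (31208, 1817)  from 2·(14479,843) + (2250,131)
step 8: (108103, 6294)  from 3·(31208,1817) + (14479,843)
…
step 10: (355517, 20699)  from 1·(247414,14405) + (108103,6294)
step 11: (2024999, 117900)  from 5·(355517,20699) + (247414,14405)
→ (2024999, 117900).  Check: 2024999²=4100620950001, 295·117900²=4100620950000, difference 1.
n=2: (2024999,117900)∘(2024999,117900) = (2024999·2024999+295·117900·117900, 2024999·117900+117900·2024999) = (8201241900001,477494764200)
n=3: (8201241900001,477494764200)∘(2024999,117900) = (2024999·8201241900001+295·117900·477494764200, 2024999·477494764200+117900·8201241900001) = (33215013292518224999,1933852840020353700)
n=4: (33215013292518224999,1933852840020353700)∘(2024999,117900) = (2024999·33215013292518224999+295·117900·1933852840020353700, 2024999·1933852840020353700+117900·33215013292518224999) = (134520737404664024967600001,7832100134376274949528400)

2024999 117900
8201241900001 477494764200
33215013292518224999 1933852840020353700
134520737404664024967600001 7832100134376274949528400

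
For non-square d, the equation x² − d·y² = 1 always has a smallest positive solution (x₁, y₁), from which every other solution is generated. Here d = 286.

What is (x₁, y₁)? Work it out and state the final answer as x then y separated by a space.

561835 33222

d=286: √d = [16; 1,10,3,3,2,3,3,10,1,32] (ℓ=10, even), read p_9/q_9
i=0: a=16 ⇒ p=16, q=1
…
i=3: a=3 ⇒ p=575, q=34
…
i=7: a=3 ⇒ p=49703, q=2939
i=8: a=10 ⇒ p=512132, q=30283
i=9: a=1 ⇒ p=561835, q=33222
fundamental: x₁=561835, y₁=33222  (since 315658567225 − 286·1103701284 = 1)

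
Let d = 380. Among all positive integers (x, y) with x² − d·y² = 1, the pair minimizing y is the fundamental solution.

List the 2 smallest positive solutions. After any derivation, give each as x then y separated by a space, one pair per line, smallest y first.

39 2
3041 156

d=380: √d = [19; 2,38] (ℓ=2, even), read p_1/q_1
k=0  a_k=19  p_k/q_k = 19/1
k=1  a_k=2  p_k/q_k = 39/2
→ (39, 2).  Check: 39²=1521, 380·2²=1520, difference 1.
k=2:  x_2 = 39·39+380·2·2 = 3041,  y_2 = 39·2+2·39 = 156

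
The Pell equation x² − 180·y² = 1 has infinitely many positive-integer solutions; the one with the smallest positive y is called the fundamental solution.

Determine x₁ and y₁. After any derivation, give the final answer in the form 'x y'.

161 12

√180 → a₀=13, period (2,2,2,26); ℓ=4 even so k=3
step 0: (13, 1)  from 13·(1,0) + (0,1)
…
step 2: (67, 5)  from 2·(27,2) + (13,1)
step 3: (161, 12)  from 2·(67,5) + (27,2)
→ (161, 12).  Check: 161²=25921, 180·12²=25920, difference 1.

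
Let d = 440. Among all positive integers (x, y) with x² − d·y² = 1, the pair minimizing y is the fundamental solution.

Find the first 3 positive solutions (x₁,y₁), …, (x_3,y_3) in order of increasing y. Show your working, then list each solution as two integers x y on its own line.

d=440: √d = [20; 1,40] (ℓ=2, even), read p_1/q_1
k=0  a_k=20  p_k/q_k = 20/1
k=1  a_k=1  p_k/q_k = 21/1
(x₁, y₁) = (21, 1);  21² − 440·1² = 1 ✓
k=2:  x_2 = 21·21+440·1·1 = 881,  y_2 = 21·1+1·21 = 42
k=3:  x_3 = 21·881+440·1·42 = 36981,  y_3 = 21·42+1·881 = 1763

21 1
881 42
36981 1763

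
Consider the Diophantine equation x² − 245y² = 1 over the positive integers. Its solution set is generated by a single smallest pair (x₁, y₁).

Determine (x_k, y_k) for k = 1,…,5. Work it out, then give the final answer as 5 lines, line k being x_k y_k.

51841 3312
5374978561 343394784
557288527109761 35603857991376
57780789062419261441 3691479203918451648
5990827771012465337616001 382739946785069045776560

√245 → a₀=15, period (1,1,1,7,6,7,1,1,1,30); ℓ=10 even so k=9
step 0: (15, 1)  from 15·(1,0) + (0,1)
…
step 3: (47, 3)  from 1·(31,2) + (16,1)
…
step 6: (15809, 1010)  from 7·(2207,141) + (360,23)
…
step 8: (33825, 2161)  from 1·(18016,1151) + (15809,1010)
step 9: (51841, 3312)  from 1·(33825,2161) + (18016,1151)
fundamental: x₁=51841, y₁=3312  (since 2687489281 − 245·10969344 = 1)
(x_2, y_2) = (51841·51841 + 245·3312·3312, 51841·3312 + 3312·51841) = (5374978561, 343394784)
(x_3, y_3) = (51841·5374978561 + 245·3312·343394784, 51841·343394784 + 3312·5374978561) = (557288527109761, 35603857991376)
(x_4, y_4) = (51841·557288527109761 + 245·3312·35603857991376, 51841·35603857991376 + 3312·557288527109761) = (57780789062419261441, 3691479203918451648)
(x_5, y_5) = (51841·57780789062419261441 + 245·3312·3691479203918451648, 51841·3691479203918451648 + 3312·57780789062419261441) = (5990827771012465337616001, 382739946785069045776560)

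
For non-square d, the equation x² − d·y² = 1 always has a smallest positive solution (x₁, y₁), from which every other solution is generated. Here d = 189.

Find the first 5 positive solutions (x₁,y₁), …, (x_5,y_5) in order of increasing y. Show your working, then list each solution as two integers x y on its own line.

√189 → a₀=13, period (1,2,1,26); ℓ=4 even so k=3
k=0  a_k=13  p_k/q_k = 13/1
…
k=2  a_k=2  p_k/q_k = 41/3
k=3  a_k=1  p_k/q_k = 55/4
(x₁, y₁) = (55, 4);  55² − 189·4² = 1 ✓
k=2:  x_2 = 55·55+189·4·4 = 6049,  y_2 = 55·4+4·55 = 440
k=3:  x_3 = 55·6049+189·4·440 = 665335,  y_3 = 55·440+4·6049 = 48396
k=4:  x_4 = 55·665335+189·4·48396 = 73180801,  y_4 = 55·48396+4·665335 = 5323120
k=5:  x_5 = 55·73180801+189·4·5323120 = 8049222775,  y_5 = 55·5323120+4·73180801 = 585494804

55 4
6049 440
665335 48396
73180801 5323120
8049222775 585494804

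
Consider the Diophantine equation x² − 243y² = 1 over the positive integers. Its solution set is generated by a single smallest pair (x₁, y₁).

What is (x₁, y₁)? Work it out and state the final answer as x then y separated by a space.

d=243: √d = [15; 1,1,2,3,15,3,2,1,1,30] (ℓ=10, even), read p_9/q_9
i=0: a=15 ⇒ p=15, q=1
i=1: a=1 ⇒ p=16, q=1
i=2: a=1 ⇒ p=31, q=2
i=3: a=2 ⇒ p=78, q=5
i=4: a=3 ⇒ p=265, q=17
i=5: a=15 ⇒ p=4053, q=260
i=6: a=3 ⇒ p=12424, q=797
i=7: a=2 ⇒ p=28901, q=1854
i=8: a=1 ⇒ p=41325, q=2651
i=9: a=1 ⇒ p=70226, q=4505
→ (70226, 4505).  Check: 70226²=4931691076, 243·4505²=4931691075, difference 1.

70226 4505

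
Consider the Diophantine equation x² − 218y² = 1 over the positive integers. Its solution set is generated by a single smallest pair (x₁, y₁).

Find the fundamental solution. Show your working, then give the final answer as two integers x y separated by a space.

126003 8534

√218 → a₀=14, period (1,3,3,1,28); ℓ=5 odd so k=9
i=0: a=14 ⇒ p=14, q=1
i=1: a=1 ⇒ p=15, q=1
i=2: a=3 ⇒ p=59, q=4
…
i=4: a=1 ⇒ p=251, q=17
…
i=6: a=1 ⇒ p=7471, q=506
…
i=8: a=3 ⇒ p=96370, q=6527
i=9: a=1 ⇒ p=126003, q=8534
(x₁, y₁) = (126003, 8534);  126003² − 218·8534² = 1 ✓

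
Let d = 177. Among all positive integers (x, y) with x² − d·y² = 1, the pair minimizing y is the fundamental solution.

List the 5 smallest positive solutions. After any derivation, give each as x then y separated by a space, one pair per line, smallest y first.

62423 4692
7793261857 585777432
972957569736599 73131969270780
121469860743542176897 9130233834994022448
15165026233415309047146263 1139873173290531757272228

d=177: √d = [13; 3,3,2,8,2,3,3,26] (ℓ=8, even), read p_7/q_7
a_0=13:  p_0=13·1+0=13,  q_0=13·0+1=1
a_1=3:  p_1=3·13+1=40,  q_1=3·1+0=3
…
a_4=8:  p_4=8·306+133=2581,  q_4=8·23+10=194
a_5=2:  p_5=2·2581+306=5468,  q_5=2·194+23=411
a_6=3:  p_6=3·5468+2581=18985,  q_6=3·411+194=1427
a_7=3:  p_7=3·18985+5468=62423,  q_7=3·1427+411=4692
(x₁, y₁) = (62423, 4692);  62423² − 177·4692² = 1 ✓
(x_2, y_2) = (62423·62423 + 177·4692·4692, 62423·4692 + 4692·62423) = (7793261857, 585777432)
(x_3, y_3) = (62423·7793261857 + 177·4692·585777432, 62423·585777432 + 4692·7793261857) = (972957569736599, 73131969270780)
(x_4, y_4) = (62423·972957569736599 + 177·4692·73131969270780, 62423·73131969270780 + 4692·972957569736599) = (121469860743542176897, 9130233834994022448)
(x_5, y_5) = (62423·121469860743542176897 + 177·4692·9130233834994022448, 62423·9130233834994022448 + 4692·121469860743542176897) = (15165026233415309047146263, 1139873173290531757272228)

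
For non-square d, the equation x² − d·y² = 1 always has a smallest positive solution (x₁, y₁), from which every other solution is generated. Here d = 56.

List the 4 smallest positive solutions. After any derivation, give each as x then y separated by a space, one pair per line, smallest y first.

[7; 2,14] for √56; ℓ=2 ⇒ convergent index 1
k=0  a_k=7  p_k/q_k = 7/1
k=1  a_k=2  p_k/q_k = 15/2
→ (15, 2).  Check: 15²=225, 56·2²=224, difference 1.
n=2: (15,2)∘(15,2) = (15·15+56·2·2, 15·2+2·15) = (449,60)
n=3: (449,60)∘(15,2) = (15·449+56·2·60, 15·60+2·449) = (13455,1798)
n=4: (13455,1798)∘(15,2) = (15·13455+56·2·1798, 15·1798+2·13455) = (403201,53880)

15 2
449 60
13455 1798
403201 53880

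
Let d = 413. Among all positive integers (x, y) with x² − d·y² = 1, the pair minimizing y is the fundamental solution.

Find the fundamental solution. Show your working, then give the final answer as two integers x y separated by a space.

√413 = [20; 3,9,1,4,1,9,3,40, …], period ℓ=8 (even) → k=7
step 0: (20, 1)  from 20·(1,0) + (0,1)
…
step 2: (569, 28)  from 9·(61,3) + (20,1)
…
step 6: (36560, 1799)  from 9·(3719,183) + (3089,152)
step 7: (113399, 5580)  from 3·(36560,1799) + (3719,183)
→ (113399, 5580).  Check: 113399²=12859333201, 413·5580²=12859333200, difference 1.

113399 5580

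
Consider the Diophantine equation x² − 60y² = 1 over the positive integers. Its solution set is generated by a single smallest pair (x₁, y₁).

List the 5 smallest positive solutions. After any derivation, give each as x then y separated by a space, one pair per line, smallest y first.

√60 = [7; 1,2,1,14, …], period ℓ=4 (even) → k=3
a_0=7:  p_0=7·1+0=7,  q_0=7·0+1=1
…
a_2=2:  p_2=2·8+7=23,  q_2=2·1+1=3
a_3=1:  p_3=1·23+8=31,  q_3=1·3+1=4
→ (31, 4).  Check: 31²=961, 60·4²=960, difference 1.
(31+4√60)^2 = 1921 + 248√60
(31+4√60)^3 = 119071 + 15372√60
(31+4√60)^4 = 7380481 + 952816√60
(31+4√60)^5 = 457470751 + 59059220√60

31 4
1921 248
119071 15372
7380481 952816
457470751 59059220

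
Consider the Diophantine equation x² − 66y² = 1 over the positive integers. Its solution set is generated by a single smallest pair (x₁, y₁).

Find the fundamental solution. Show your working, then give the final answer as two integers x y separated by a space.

65 8

[8; 8,16] for √66; ℓ=2 ⇒ convergent index 1
i=0: a=8 ⇒ p=8, q=1
i=1: a=8 ⇒ p=65, q=8
→ (65, 8).  Check: 65²=4225, 66·8²=4224, difference 1.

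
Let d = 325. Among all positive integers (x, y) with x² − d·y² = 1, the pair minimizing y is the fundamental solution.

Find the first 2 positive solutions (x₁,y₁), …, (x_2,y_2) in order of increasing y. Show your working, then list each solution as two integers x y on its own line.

√325 → a₀=18, period (36); ℓ=1 odd so k=1
i=0: a=18 ⇒ p=18, q=1
i=1: a=36 ⇒ p=649, q=36
→ (649, 36).  Check: 649²=421201, 325·36²=421200, difference 1.
(x_2, y_2) = (649·649 + 325·36·36, 649·36 + 36·649) = (842401, 46728)

649 36
842401 46728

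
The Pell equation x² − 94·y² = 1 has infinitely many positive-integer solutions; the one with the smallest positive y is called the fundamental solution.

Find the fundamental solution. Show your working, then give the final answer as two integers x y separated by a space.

√94 → a₀=9, period (1,2,3,1,1,…,2,1,18); ℓ=16 even so k=15
i=0: a=9 ⇒ p=9, q=1
…
i=2: a=2 ⇒ p=29, q=3
…
i=5: a=1 ⇒ p=223, q=23
i=6: a=5 ⇒ p=1241, q=128
i=7: a=1 ⇒ p=1464, q=151
i=8: a=8 ⇒ p=12953, q=1336
i=9: a=1 ⇒ p=14417, q=1487
…
i=11: a=1 ⇒ p=99455, q=10258
i=12: a=1 ⇒ p=184493, q=19029
…
i=14: a=2 ⇒ p=1490361, q=153719
i=15: a=1 ⇒ p=2143295, q=221064
→ (2143295, 221064).  Check: 2143295²=4593713457025, 94·221064²=4593713457024, difference 1.

2143295 221064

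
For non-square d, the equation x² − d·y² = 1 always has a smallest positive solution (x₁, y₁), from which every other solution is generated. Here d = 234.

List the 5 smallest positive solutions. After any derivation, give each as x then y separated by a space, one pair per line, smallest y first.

d=234: √d = [15; 3,2,1,2,1,2,3,30] (ℓ=8, even), read p_7/q_7
step 0: (15, 1)  from 15·(1,0) + (0,1)
step 1: (46, 3)  from 3·(15,1) + (1,0)
step 2: (107, 7)  from 2·(46,3) + (15,1)
…
step 4: (413, 27)  from 2·(153,10) + (107,7)
step 5: (566, 37)  from 1·(413,27) + (153,10)
step 6: (1545, 101)  from 2·(566,37) + (413,27)
step 7: (5201, 340)  from 3·(1545,101) + (566,37)
fundamental: x₁=5201, y₁=340  (since 27050401 − 234·115600 = 1)
n=2: (5201,340)∘(5201,340) = (5201·5201+234·340·340, 5201·340+340·5201) = (54100801,3536680)
n=3: (54100801,3536680)∘(5201,340) = (5201·54100801+234·340·3536680, 5201·3536680+340·54100801) = (562756526801,36788545020)
n=4: (562756526801,36788545020)∘(5201,340) = (5201·562756526801+234·340·36788545020, 5201·36788545020+340·562756526801) = (5853793337683201,382674441761360)
n=5: (5853793337683201,382674441761360)∘(5201,340) = (5201·5853793337683201+234·340·382674441761360, 5201·382674441761360+340·5853793337683201) = (60891157735824130001,3980579506413121700)

5201 340
54100801 3536680
562756526801 36788545020
5853793337683201 382674441761360
60891157735824130001 3980579506413121700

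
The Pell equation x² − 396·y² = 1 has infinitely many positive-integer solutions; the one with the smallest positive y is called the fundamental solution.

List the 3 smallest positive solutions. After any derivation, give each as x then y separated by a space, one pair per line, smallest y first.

d=396: √d = [19; 1,8,1,38] (ℓ=4, even), read p_3/q_3
k=0  a_k=19  p_k/q_k = 19/1
…
k=2  a_k=8  p_k/q_k = 179/9
k=3  a_k=1  p_k/q_k = 199/10
fundamental: x₁=199, y₁=10  (since 39601 − 396·100 = 1)
n=2: (199,10)∘(199,10) = (199·199+396·10·10, 199·10+10·199) = (79201,3980)
n=3: (79201,3980)∘(199,10) = (199·79201+396·10·3980, 199·3980+10·79201) = (31521799,1584030)

199 10
79201 3980
31521799 1584030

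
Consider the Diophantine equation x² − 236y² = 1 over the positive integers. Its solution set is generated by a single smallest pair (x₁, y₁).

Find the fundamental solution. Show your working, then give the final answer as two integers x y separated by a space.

d=236: √d = [15; 2,1,3,5,1,6,1,5,3,1,2,30] (ℓ=12, even), read p_11/q_11
step 0: (15, 1)  from 15·(1,0) + (0,1)
step 1: (31, 2)  from 2·(15,1) + (1,0)
step 2: (46, 3)  from 1·(31,2) + (15,1)
step 3: (169, 11)  from 3·(46,3) + (31,2)
step 4: (891, 58)  from 5·(169,11) + (46,3)
…
step 6: (7251, 472)  from 6·(1060,69) + (891,58)
…
step 8: (48806, 3177)  from 5·(8311,541) + (7251,472)
step 9: (154729, 10072)  from 3·(48806,3177) + (8311,541)
step 10: (203535, 13249)  from 1·(154729,10072) + (48806,3177)
step 11: (561799, 36570)  from 2·(203535,13249) + (154729,10072)
(x₁, y₁) = (561799, 36570);  561799² − 236·36570² = 1 ✓

561799 36570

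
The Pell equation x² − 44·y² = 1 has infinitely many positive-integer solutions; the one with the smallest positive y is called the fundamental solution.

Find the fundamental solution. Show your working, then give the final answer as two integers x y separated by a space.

[6; 1,1,1,2,1,1,1,12] for √44; ℓ=8 ⇒ convergent index 7
k=0  a_k=6  p_k/q_k = 6/1
…
k=2  a_k=1  p_k/q_k = 13/2
…
k=4  a_k=2  p_k/q_k = 53/8
k=5  a_k=1  p_k/q_k = 73/11
k=6  a_k=1  p_k/q_k = 126/19
k=7  a_k=1  p_k/q_k = 199/30
→ (199, 30).  Check: 199²=39601, 44·30²=39600, difference 1.

199 30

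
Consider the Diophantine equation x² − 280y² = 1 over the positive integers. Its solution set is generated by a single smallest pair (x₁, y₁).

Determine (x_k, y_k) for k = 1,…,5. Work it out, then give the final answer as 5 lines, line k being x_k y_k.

251 15
126001 7530
63252251 3780045
31752504001 1897575060
15939693756251 952578900075

d=280: √d = [16; 1,2,1,2,1,32] (ℓ=6, even), read p_5/q_5
k=0  a_k=16  p_k/q_k = 16/1
…
k=3  a_k=1  p_k/q_k = 67/4
k=4  a_k=2  p_k/q_k = 184/11
k=5  a_k=1  p_k/q_k = 251/15
fundamental: x₁=251, y₁=15  (since 63001 − 280·225 = 1)
k=2:  x_2 = 251·251+280·15·15 = 126001,  y_2 = 251·15+15·251 = 7530
k=3:  x_3 = 251·126001+280·15·7530 = 63252251,  y_3 = 251·7530+15·126001 = 3780045
k=4:  x_4 = 251·63252251+280·15·3780045 = 31752504001,  y_4 = 251·3780045+15·63252251 = 1897575060
k=5:  x_5 = 251·31752504001+280·15·1897575060 = 15939693756251,  y_5 = 251·1897575060+15·31752504001 = 952578900075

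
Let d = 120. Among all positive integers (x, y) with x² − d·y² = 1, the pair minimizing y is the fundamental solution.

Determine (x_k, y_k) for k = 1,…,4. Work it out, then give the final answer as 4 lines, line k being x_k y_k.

[10; 1,20] for √120; ℓ=2 ⇒ convergent index 1
step 0: (10, 1)  from 10·(1,0) + (0,1)
step 1: (11, 1)  from 1·(10,1) + (1,0)
(x₁, y₁) = (11, 1);  11² − 120·1² = 1 ✓
k=2:  x_2 = 11·11+120·1·1 = 241,  y_2 = 11·1+1·11 = 22
k=3:  x_3 = 11·241+120·1·22 = 5291,  y_3 = 11·22+1·241 = 483
k=4:  x_4 = 11·5291+120·1·483 = 116161,  y_4 = 11·483+1·5291 = 10604

11 1
241 22
5291 483
116161 10604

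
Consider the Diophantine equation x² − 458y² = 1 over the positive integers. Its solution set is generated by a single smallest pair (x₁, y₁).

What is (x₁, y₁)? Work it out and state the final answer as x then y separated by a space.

22899 1070

d=458: √d = [21; 2,2,42] (ℓ=3, odd), read p_5/q_5
k=0  a_k=21  p_k/q_k = 21/1
k=1  a_k=2  p_k/q_k = 43/2
k=2  a_k=2  p_k/q_k = 107/5
k=3  a_k=42  p_k/q_k = 4537/212
k=4  a_k=2  p_k/q_k = 9181/429
k=5  a_k=2  p_k/q_k = 22899/1070
(x₁, y₁) = (22899, 1070);  22899² − 458·1070² = 1 ✓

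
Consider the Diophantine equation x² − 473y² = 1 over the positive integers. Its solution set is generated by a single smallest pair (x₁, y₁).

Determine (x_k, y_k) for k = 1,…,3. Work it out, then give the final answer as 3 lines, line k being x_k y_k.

87 4
15137 696
2633751 121100

d=473: √d = [21; 1,2,1,42] (ℓ=4, even), read p_3/q_3
step 0: (21, 1)  from 21·(1,0) + (0,1)
…
step 2: (65, 3)  from 2·(22,1) + (21,1)
step 3: (87, 4)  from 1·(65,3) + (22,1)
(x₁, y₁) = (87, 4);  87² − 473·4² = 1 ✓
(87+4√473)^2 = 15137 + 696√473
(87+4√473)^3 = 2633751 + 121100√473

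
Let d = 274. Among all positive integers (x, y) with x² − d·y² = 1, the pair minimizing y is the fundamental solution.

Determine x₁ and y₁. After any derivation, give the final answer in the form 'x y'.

√274 = [16; 1,1,4,4,1,1,32, …], period ℓ=7 (odd) → k=13
a_0=16:  p_0=16·1+0=16,  q_0=16·0+1=1
a_1=1:  p_1=1·16+1=17,  q_1=1·1+0=1
…
a_3=4:  p_3=4·33+17=149,  q_3=4·2+1=9
a_4=4:  p_4=4·149+33=629,  q_4=4·9+2=38
a_5=1:  p_5=1·629+149=778,  q_5=1·38+9=47
…
a_7=32:  p_7=32·1407+778=45802,  q_7=32·85+47=2767
…
a_11=4:  p_11=4·419253+93011=1770023,  q_11=4·25328+5619=106931
a_12=1:  p_12=1·1770023+419253=2189276,  q_12=1·106931+25328=132259
a_13=1:  p_13=1·2189276+1770023=3959299,  q_13=1·132259+106931=239190
→ (3959299, 239190).  Check: 3959299²=15676048571401, 274·239190²=15676048571400, difference 1.

3959299 239190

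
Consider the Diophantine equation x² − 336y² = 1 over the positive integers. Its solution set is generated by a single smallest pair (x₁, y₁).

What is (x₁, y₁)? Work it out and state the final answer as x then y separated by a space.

55 3

√336 → a₀=18, period (3,36); ℓ=2 even so k=1
k=0  a_k=18  p_k/q_k = 18/1
k=1  a_k=3  p_k/q_k = 55/3
(x₁, y₁) = (55, 3);  55² − 336·3² = 1 ✓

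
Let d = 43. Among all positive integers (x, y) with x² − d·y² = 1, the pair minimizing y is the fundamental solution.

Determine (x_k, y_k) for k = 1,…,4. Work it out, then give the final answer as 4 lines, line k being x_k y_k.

3482 531
24248647 3697884
168867574226 25752063645
1175993762661217 179337367525896

√43 = [6; 1,1,3,1,5,1,3,1,1,12, …], period ℓ=10 (even) → k=9
i=0: a=6 ⇒ p=6, q=1
…
i=2: a=1 ⇒ p=13, q=2
i=3: a=3 ⇒ p=46, q=7
…
i=6: a=1 ⇒ p=400, q=61
…
i=8: a=1 ⇒ p=1941, q=296
i=9: a=1 ⇒ p=3482, q=531
→ (3482, 531).  Check: 3482²=12124324, 43·531²=12124323, difference 1.
n=2: (3482,531)∘(3482,531) = (3482·3482+43·531·531, 3482·531+531·3482) = (24248647,3697884)
n=3: (24248647,3697884)∘(3482,531) = (3482·24248647+43·531·3697884, 3482·3697884+531·24248647) = (168867574226,25752063645)
n=4: (168867574226,25752063645)∘(3482,531) = (3482·168867574226+43·531·25752063645, 3482·25752063645+531·168867574226) = (1175993762661217,179337367525896)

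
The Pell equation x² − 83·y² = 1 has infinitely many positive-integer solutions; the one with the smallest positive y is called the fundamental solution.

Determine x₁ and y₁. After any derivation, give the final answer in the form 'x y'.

√83 → a₀=9, period (9,18); ℓ=2 even so k=1
i=0: a=9 ⇒ p=9, q=1
i=1: a=9 ⇒ p=82, q=9
(x₁, y₁) = (82, 9);  82² − 83·9² = 1 ✓

82 9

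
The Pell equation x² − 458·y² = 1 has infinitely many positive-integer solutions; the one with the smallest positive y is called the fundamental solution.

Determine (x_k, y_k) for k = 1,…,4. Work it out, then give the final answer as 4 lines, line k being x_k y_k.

[21; 2,2,42] for √458; ℓ=3 ⇒ convergent index 5
i=0: a=21 ⇒ p=21, q=1
…
i=4: a=2 ⇒ p=9181, q=429
i=5: a=2 ⇒ p=22899, q=1070
→ (22899, 1070).  Check: 22899²=524364201, 458·1070²=524364200, difference 1.
(x_2, y_2) = (22899·22899 + 458·1070·1070, 22899·1070 + 1070·22899) = (1048728401, 49003860)
(x_3, y_3) = (22899·1048728401 + 458·1070·49003860, 22899·49003860 + 1070·1048728401) = (48029663286099, 2244278779210)
(x_4, y_4) = (22899·48029663286099 + 458·1070·2244278779210, 22899·2244278779210 + 1070·48029663286099) = (2199662518128033601, 102783479481255720)

22899 1070
1048728401 49003860
48029663286099 2244278779210
2199662518128033601 102783479481255720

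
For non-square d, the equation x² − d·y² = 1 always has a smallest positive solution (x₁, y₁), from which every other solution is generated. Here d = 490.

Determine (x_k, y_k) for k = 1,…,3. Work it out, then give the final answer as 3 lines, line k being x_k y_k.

d=490: √d = [22; 7,2,1,4,4,4,1,2,7,44] (ℓ=10, even), read p_9/q_9
k=0  a_k=22  p_k/q_k = 22/1
k=1  a_k=7  p_k/q_k = 155/7
k=2  a_k=2  p_k/q_k = 332/15
k=3  a_k=1  p_k/q_k = 487/22
k=4  a_k=4  p_k/q_k = 2280/103
k=5  a_k=4  p_k/q_k = 9607/434
k=6  a_k=4  p_k/q_k = 40708/1839
k=7  a_k=1  p_k/q_k = 50315/2273
k=8  a_k=2  p_k/q_k = 141338/6385
k=9  a_k=7  p_k/q_k = 1039681/46968
(x₁, y₁) = (1039681, 46968);  1039681² − 490·46968² = 1 ✓
(x_2, y_2) = (1039681·1039681 + 490·46968·46968, 1039681·46968 + 46968·1039681) = (2161873163521, 97663474416)
(x_3, y_3) = (1039681·2161873163521 + 490·46968·97663474416, 1039681·97663474416 + 46968·2161873163521) = (4495316905044313921, 203077717488555624)

1039681 46968
2161873163521 97663474416
4495316905044313921 203077717488555624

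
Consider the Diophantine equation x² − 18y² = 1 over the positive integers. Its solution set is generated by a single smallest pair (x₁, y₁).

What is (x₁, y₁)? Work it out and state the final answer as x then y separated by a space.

√18 → a₀=4, period (4,8); ℓ=2 even so k=1
k=0  a_k=4  p_k/q_k = 4/1
k=1  a_k=4  p_k/q_k = 17/4
fundamental: x₁=17, y₁=4  (since 289 − 18·16 = 1)

17 4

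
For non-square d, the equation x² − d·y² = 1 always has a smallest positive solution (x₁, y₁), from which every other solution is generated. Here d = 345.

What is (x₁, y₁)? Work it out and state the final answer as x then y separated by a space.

d=345: √d = [18; 1,1,2,1,6,1,2,1,1,36] (ℓ=10, even), read p_9/q_9
a_0=18:  p_0=18·1+0=18,  q_0=18·0+1=1
…
a_2=1:  p_2=1·19+18=37,  q_2=1·1+1=2
a_3=2:  p_3=2·37+19=93,  q_3=2·2+1=5
a_4=1:  p_4=1·93+37=130,  q_4=1·5+2=7
…
a_7=2:  p_7=2·1003+873=2879,  q_7=2·54+47=155
a_8=1:  p_8=1·2879+1003=3882,  q_8=1·155+54=209
a_9=1:  p_9=1·3882+2879=6761,  q_9=1·209+155=364
(x₁, y₁) = (6761, 364);  6761² − 345·364² = 1 ✓

6761 364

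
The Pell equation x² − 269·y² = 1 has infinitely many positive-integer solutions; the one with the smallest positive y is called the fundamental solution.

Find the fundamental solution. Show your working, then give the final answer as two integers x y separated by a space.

d=269: √d = [16; 2,2,32] (ℓ=3, odd), read p_5/q_5
step 0: (16, 1)  from 16·(1,0) + (0,1)
…
step 3: (2657, 162)  from 32·(82,5) + (33,2)
step 4: (5396, 329)  from 2·(2657,162) + (82,5)
step 5: (13449, 820)  from 2·(5396,329) + (2657,162)
→ (13449, 820).  Check: 13449²=180875601, 269·820²=180875600, difference 1.

13449 820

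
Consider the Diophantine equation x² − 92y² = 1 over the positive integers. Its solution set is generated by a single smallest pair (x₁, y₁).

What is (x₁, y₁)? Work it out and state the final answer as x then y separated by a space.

[9; 1,1,2,4,2,1,1,18] for √92; ℓ=8 ⇒ convergent index 7
step 0: (9, 1)  from 9·(1,0) + (0,1)
…
step 3: (48, 5)  from 2·(19,2) + (10,1)
step 4: (211, 22)  from 4·(48,5) + (19,2)
step 5: (470, 49)  from 2·(211,22) + (48,5)
step 6: (681, 71)  from 1·(470,49) + (211,22)
step 7: (1151, 120)  from 1·(681,71) + (470,49)
(x₁, y₁) = (1151, 120);  1151² − 92·120² = 1 ✓

1151 120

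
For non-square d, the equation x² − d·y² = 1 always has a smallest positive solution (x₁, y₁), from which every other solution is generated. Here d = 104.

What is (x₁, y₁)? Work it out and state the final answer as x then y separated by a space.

d=104: √d = [10; 5,20] (ℓ=2, even), read p_1/q_1
a_0=10:  p_0=10·1+0=10,  q_0=10·0+1=1
a_1=5:  p_1=5·10+1=51,  q_1=5·1+0=5
→ (51, 5).  Check: 51²=2601, 104·5²=2600, difference 1.

51 5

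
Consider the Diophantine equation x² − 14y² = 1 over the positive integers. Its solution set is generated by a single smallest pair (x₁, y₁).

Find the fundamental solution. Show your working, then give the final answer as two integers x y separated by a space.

15 4

√14 → a₀=3, period (1,2,1,6); ℓ=4 even so k=3
i=0: a=3 ⇒ p=3, q=1
i=1: a=1 ⇒ p=4, q=1
i=2: a=2 ⇒ p=11, q=3
i=3: a=1 ⇒ p=15, q=4
fundamental: x₁=15, y₁=4  (since 225 − 14·16 = 1)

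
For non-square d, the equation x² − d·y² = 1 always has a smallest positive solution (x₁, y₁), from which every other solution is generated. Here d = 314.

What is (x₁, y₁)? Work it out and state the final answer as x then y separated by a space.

[17; 1,2,1,1,2,1,34] for √314; ℓ=7 ⇒ convergent index 13
step 0: (17, 1)  from 17·(1,0) + (0,1)
step 1: (18, 1)  from 1·(17,1) + (1,0)
step 2: (53, 3)  from 2·(18,1) + (17,1)
…
step 4: (124, 7)  from 1·(71,4) + (53,3)
step 5: (319, 18)  from 2·(124,7) + (71,4)
…
step 7: (15381, 868)  from 34·(443,25) + (319,18)
step 8: (15824, 893)  from 1·(15381,868) + (443,25)
…
step 11: (109882, 6201)  from 1·(62853,3547) + (47029,2654)
step 12: (282617, 15949)  from 2·(109882,6201) + (62853,3547)
step 13: (392499, 22150)  from 1·(282617,15949) + (109882,6201)
→ (392499, 22150).  Check: 392499²=154055465001, 314·22150²=154055465000, difference 1.

392499 22150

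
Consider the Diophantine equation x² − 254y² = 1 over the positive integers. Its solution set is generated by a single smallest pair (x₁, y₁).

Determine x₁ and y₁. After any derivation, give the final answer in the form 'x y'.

√254 → a₀=15, period (1,14,1,30); ℓ=4 even so k=3
k=0  a_k=15  p_k/q_k = 15/1
k=1  a_k=1  p_k/q_k = 16/1
k=2  a_k=14  p_k/q_k = 239/15
k=3  a_k=1  p_k/q_k = 255/16
fundamental: x₁=255, y₁=16  (since 65025 − 254·256 = 1)

255 16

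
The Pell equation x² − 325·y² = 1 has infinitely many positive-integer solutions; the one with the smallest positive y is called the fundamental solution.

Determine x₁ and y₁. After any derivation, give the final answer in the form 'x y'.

[18; 36] for √325; ℓ=1 ⇒ convergent index 1
step 0: (18, 1)  from 18·(1,0) + (0,1)
step 1: (649, 36)  from 36·(18,1) + (1,0)
(x₁, y₁) = (649, 36);  649² − 325·36² = 1 ✓

649 36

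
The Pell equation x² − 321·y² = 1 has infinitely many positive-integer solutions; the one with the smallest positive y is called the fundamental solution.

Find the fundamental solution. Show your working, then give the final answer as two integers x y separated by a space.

√321 = [17; 1,10,1,34, …], period ℓ=4 (even) → k=3
k=0  a_k=17  p_k/q_k = 17/1
…
k=2  a_k=10  p_k/q_k = 197/11
k=3  a_k=1  p_k/q_k = 215/12
(x₁, y₁) = (215, 12);  215² − 321·12² = 1 ✓

215 12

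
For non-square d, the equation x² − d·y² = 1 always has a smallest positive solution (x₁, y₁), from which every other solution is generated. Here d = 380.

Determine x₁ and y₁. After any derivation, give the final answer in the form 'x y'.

39 2

√380 = [19; 2,38, …], period ℓ=2 (even) → k=1
i=0: a=19 ⇒ p=19, q=1
i=1: a=2 ⇒ p=39, q=2
→ (39, 2).  Check: 39²=1521, 380·2²=1520, difference 1.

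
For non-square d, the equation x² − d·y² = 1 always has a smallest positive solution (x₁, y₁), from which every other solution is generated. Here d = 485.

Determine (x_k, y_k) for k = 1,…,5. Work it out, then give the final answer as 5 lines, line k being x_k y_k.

969 44
1877921 85272
3639409929 165257092
7053174564481 320268159024
13669048666554249 620679526931420

[22; 44] for √485; ℓ=1 ⇒ convergent index 1
step 0: (22, 1)  from 22·(1,0) + (0,1)
step 1: (969, 44)  from 44·(22,1) + (1,0)
→ (969, 44).  Check: 969²=938961, 485·44²=938960, difference 1.
(969+44√485)^2 = 1877921 + 85272√485
(969+44√485)^3 = 3639409929 + 165257092√485
(969+44√485)^4 = 7053174564481 + 320268159024√485
(969+44√485)^5 = 13669048666554249 + 620679526931420√485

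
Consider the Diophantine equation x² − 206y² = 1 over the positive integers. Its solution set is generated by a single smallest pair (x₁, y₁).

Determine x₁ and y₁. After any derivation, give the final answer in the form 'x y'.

59535 4148

√206 = [14; 2,1,5,14,5,1,2,28, …], period ℓ=8 (even) → k=7
k=0  a_k=14  p_k/q_k = 14/1
k=1  a_k=2  p_k/q_k = 29/2
k=2  a_k=1  p_k/q_k = 43/3
k=3  a_k=5  p_k/q_k = 244/17
k=4  a_k=14  p_k/q_k = 3459/241
k=5  a_k=5  p_k/q_k = 17539/1222
k=6  a_k=1  p_k/q_k = 20998/1463
k=7  a_k=2  p_k/q_k = 59535/4148
(x₁, y₁) = (59535, 4148);  59535² − 206·4148² = 1 ✓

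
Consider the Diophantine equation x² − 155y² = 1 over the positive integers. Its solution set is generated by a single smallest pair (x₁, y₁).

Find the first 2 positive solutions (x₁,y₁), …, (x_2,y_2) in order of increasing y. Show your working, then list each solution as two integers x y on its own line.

249 20
124001 9960

d=155: √d = [12; 2,4,2,24] (ℓ=4, even), read p_3/q_3
a_0=12:  p_0=12·1+0=12,  q_0=12·0+1=1
…
a_2=4:  p_2=4·25+12=112,  q_2=4·2+1=9
a_3=2:  p_3=2·112+25=249,  q_3=2·9+2=20
→ (249, 20).  Check: 249²=62001, 155·20²=62000, difference 1.
n=2: (249,20)∘(249,20) = (249·249+155·20·20, 249·20+20·249) = (124001,9960)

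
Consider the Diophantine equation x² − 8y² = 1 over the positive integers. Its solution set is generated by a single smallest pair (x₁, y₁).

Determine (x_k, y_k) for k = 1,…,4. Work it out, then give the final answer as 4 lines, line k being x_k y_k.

3 1
17 6
99 35
577 204

√8 → a₀=2, period (1,4); ℓ=2 even so k=1
k=0  a_k=2  p_k/q_k = 2/1
k=1  a_k=1  p_k/q_k = 3/1
fundamental: x₁=3, y₁=1  (since 9 − 8·1 = 1)
k=2:  x_2 = 3·3+8·1·1 = 17,  y_2 = 3·1+1·3 = 6
k=3:  x_3 = 3·17+8·1·6 = 99,  y_3 = 3·6+1·17 = 35
k=4:  x_4 = 3·99+8·1·35 = 577,  y_4 = 3·35+1·99 = 204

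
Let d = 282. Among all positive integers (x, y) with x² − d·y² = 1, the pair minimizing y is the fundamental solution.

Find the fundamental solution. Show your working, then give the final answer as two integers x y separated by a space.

2351 140

[16; 1,3,1,4,1,3,1,32] for √282; ℓ=8 ⇒ convergent index 7
k=0  a_k=16  p_k/q_k = 16/1
…
k=3  a_k=1  p_k/q_k = 84/5
…
k=6  a_k=3  p_k/q_k = 1864/111
k=7  a_k=1  p_k/q_k = 2351/140
→ (2351, 140).  Check: 2351²=5527201, 282·140²=5527200, difference 1.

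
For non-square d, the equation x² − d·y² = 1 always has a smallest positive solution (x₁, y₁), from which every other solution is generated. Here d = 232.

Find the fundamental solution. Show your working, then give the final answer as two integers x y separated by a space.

[15; 4,3,7,3,4,30] for √232; ℓ=6 ⇒ convergent index 5
k=0  a_k=15  p_k/q_k = 15/1
…
k=2  a_k=3  p_k/q_k = 198/13
k=3  a_k=7  p_k/q_k = 1447/95
k=4  a_k=3  p_k/q_k = 4539/298
k=5  a_k=4  p_k/q_k = 19603/1287
(x₁, y₁) = (19603, 1287);  19603² − 232·1287² = 1 ✓

19603 1287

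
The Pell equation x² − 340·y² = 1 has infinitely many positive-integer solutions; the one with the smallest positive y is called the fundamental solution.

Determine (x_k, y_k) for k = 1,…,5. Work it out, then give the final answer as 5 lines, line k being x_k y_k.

d=340: √d = [18; 2,3,1,1,1,…,3,2,36] (ℓ=14, even), read p_13/q_13
a_0=18:  p_0=18·1+0=18,  q_0=18·0+1=1
a_1=2:  p_1=2·18+1=37,  q_1=2·1+0=2
…
a_3=1:  p_3=1·129+37=166,  q_3=1·7+2=9
a_4=1:  p_4=1·166+129=295,  q_4=1·9+7=16
…
a_6=1:  p_6=1·461+295=756,  q_6=1·25+16=41
…
a_9=1:  p_9=1·7265+6509=13774,  q_9=1·394+353=747
…
a_11=1:  p_11=1·21039+13774=34813,  q_11=1·1141+747=1888
a_12=3:  p_12=3·34813+21039=125478,  q_12=3·1888+1141=6805
a_13=2:  p_13=2·125478+34813=285769,  q_13=2·6805+1888=15498
fundamental: x₁=285769, y₁=15498  (since 81663921361 − 340·240188004 = 1)
(x_2, y_2) = (285769·285769 + 340·15498·15498, 285769·15498 + 15498·285769) = (163327842721, 8857695924)
(x_3, y_3) = (285769·163327842721 + 340·15498·8857695924, 285769·8857695924 + 15498·163327842721) = (93348068572789129, 5062509812995614)
(x_4, y_4) = (285769·93348068572789129 + 340·15498·5062509812995614, 285769·5062509812995614 + 15498·93348068572789129) = (53351968415791425367681, 2893416733491029538408)
(x_5, y_5) = (285769·53351968415791425367681 + 340·15498·2893416733491029538408, 285769·2893416733491029538408 + 15498·53351968415791425367681) = (30492677324331251603220874249, 1653697613020933530509635890)

285769 15498
163327842721 8857695924
93348068572789129 5062509812995614
53351968415791425367681 2893416733491029538408
30492677324331251603220874249 1653697613020933530509635890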